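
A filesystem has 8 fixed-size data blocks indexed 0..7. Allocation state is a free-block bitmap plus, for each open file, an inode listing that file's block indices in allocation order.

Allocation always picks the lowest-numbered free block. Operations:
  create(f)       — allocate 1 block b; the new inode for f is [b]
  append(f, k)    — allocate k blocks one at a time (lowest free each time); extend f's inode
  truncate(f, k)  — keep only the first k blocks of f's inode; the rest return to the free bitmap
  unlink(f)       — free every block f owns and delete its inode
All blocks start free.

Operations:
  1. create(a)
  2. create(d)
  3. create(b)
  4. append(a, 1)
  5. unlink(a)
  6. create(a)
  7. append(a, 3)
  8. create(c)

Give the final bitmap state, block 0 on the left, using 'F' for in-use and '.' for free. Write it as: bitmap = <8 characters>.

bitmap = FFFFFFF.

  1. create(a)  ⇒  F.......  {a→[0]}
  2. create(d)  ⇒  FF......  {a→[0]; d→[1]}
  3. create(b)  ⇒  FFF.....  {a→[0]; b→[2]; d→[1]}
  4. append(a, 1)  ⇒  FFFF....  {a→[0, 3]; b→[2]; d→[1]}
  5. unlink(a)  ⇒  .FF.....  {b→[2]; d→[1]}
  6. create(a)  ⇒  FFF.....  {a→[0]; b→[2]; d→[1]}
  7. append(a, 3)  ⇒  FFFFFF..  {a→[0, 3, 4, 5]; b→[2]; d→[1]}
  8. create(c)  ⇒  FFFFFFF.  {a→[0, 3, 4, 5]; b→[2]; c→[6]; d→[1]}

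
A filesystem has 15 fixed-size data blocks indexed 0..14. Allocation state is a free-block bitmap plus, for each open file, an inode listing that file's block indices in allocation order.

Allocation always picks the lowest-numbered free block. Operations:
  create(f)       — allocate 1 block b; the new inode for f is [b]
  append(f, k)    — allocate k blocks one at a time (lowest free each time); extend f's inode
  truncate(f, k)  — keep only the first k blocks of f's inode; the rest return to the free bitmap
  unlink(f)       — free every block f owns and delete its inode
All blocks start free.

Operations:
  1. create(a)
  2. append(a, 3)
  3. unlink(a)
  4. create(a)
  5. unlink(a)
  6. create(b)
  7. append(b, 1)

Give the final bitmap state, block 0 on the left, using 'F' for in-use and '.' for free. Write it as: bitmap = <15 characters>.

bitmap = FF.............

[1] create(a) — a=0 (map F..............)
[2] append(a, 3) — a=0,1,2,3 (map FFFF...........)
[3] unlink(a) —  (map ...............)
[4] create(a) — a=0 (map F..............)
[5] unlink(a) —  (map ...............)
[6] create(b) — b=0 (map F..............)
[7] append(b, 1) — b=0,1 (map FF.............)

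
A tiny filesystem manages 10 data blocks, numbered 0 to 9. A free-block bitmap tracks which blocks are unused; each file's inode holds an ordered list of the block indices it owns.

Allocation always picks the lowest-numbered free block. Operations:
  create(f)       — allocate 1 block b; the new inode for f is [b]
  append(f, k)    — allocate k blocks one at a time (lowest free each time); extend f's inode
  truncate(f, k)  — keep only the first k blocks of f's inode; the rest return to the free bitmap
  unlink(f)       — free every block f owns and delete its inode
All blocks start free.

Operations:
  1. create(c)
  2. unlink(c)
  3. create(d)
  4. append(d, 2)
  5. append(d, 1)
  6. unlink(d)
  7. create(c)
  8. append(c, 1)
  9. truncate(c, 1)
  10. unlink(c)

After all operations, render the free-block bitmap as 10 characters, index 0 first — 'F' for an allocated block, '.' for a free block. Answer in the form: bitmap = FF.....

bitmap = ..........

[1] create(c) — c=0 (map F.........)
[2] unlink(c) —  (map ..........)
[3] create(d) — d=0 (map F.........)
[4] append(d, 2) — d=0,1,2 (map FFF.......)
[5] append(d, 1) — d=0,1,2,3 (map FFFF......)
[6] unlink(d) —  (map ..........)
[7] create(c) — c=0 (map F.........)
[8] append(c, 1) — c=0,1 (map FF........)
[9] truncate(c, 1) — c=0 (map F.........)
[10] unlink(c) —  (map ..........)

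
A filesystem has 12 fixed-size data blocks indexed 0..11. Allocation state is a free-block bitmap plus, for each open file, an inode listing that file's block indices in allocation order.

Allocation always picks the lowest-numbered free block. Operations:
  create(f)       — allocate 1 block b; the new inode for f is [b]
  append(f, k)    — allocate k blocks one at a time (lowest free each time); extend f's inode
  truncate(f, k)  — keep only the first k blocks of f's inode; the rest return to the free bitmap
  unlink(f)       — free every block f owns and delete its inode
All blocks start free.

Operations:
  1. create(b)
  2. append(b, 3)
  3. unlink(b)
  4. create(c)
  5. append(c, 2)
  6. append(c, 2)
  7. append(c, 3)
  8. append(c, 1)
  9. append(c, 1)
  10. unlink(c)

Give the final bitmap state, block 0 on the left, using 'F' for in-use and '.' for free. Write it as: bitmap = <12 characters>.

after create(b) → b:[0]  free=[F...........]
after append(b, 3) → b:[0, 1, 2, 3]  free=[FFFF........]
after unlink(b) →   free=[............]
after create(c) → c:[0]  free=[F...........]
after append(c, 2) → c:[0, 1, 2]  free=[FFF.........]
after append(c, 2) → c:[0, 1, 2, 3, 4]  free=[FFFFF.......]
after append(c, 3) → c:[0, 1, 2, 3, 4, 5, 6, 7]  free=[FFFFFFFF....]
after append(c, 1) → c:[0, 1, 2, 3, 4, 5, 6, 7, 8]  free=[FFFFFFFFF...]
after append(c, 1) → c:[0, 1, 2, 3, 4, 5, 6, 7, 8, 9]  free=[FFFFFFFFFF..]
after unlink(c) →   free=[............]

bitmap = ............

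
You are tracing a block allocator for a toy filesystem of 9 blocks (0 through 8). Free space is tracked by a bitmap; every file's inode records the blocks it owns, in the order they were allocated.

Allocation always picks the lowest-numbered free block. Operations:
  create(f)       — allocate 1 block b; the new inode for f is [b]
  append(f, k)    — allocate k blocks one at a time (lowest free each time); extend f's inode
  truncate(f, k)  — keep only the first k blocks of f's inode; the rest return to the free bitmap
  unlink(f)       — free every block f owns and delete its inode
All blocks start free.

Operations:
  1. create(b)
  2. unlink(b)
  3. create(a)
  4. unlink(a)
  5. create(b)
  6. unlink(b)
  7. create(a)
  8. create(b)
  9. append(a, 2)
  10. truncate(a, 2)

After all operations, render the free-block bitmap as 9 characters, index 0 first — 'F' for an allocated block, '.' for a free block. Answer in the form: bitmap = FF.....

bitmap = FFF......

  1. create(b)  ⇒  F........  {b→[0]}
  2. unlink(b)  ⇒  .........  {}
  3. create(a)  ⇒  F........  {a→[0]}
  4. unlink(a)  ⇒  .........  {}
  5. create(b)  ⇒  F........  {b→[0]}
  6. unlink(b)  ⇒  .........  {}
  7. create(a)  ⇒  F........  {a→[0]}
  8. create(b)  ⇒  FF.......  {a→[0]; b→[1]}
  9. append(a, 2)  ⇒  FFFF.....  {a→[0, 2, 3]; b→[1]}
  10. truncate(a, 2)  ⇒  FFF......  {a→[0, 2]; b→[1]}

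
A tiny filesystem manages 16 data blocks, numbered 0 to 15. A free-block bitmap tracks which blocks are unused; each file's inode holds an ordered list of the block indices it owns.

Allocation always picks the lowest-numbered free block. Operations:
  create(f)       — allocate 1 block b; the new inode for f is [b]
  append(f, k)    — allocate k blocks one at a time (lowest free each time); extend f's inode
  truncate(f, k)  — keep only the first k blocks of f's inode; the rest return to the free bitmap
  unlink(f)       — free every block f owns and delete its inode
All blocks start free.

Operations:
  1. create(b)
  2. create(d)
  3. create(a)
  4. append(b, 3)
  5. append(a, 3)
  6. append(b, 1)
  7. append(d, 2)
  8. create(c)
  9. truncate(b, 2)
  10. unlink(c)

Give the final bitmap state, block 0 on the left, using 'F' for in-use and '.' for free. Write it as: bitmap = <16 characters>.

bitmap = FFFF..FFF.FF....

after create(b) → b:[0]  free=[F...............]
after create(d) → b:[0], d:[1]  free=[FF..............]
after create(a) → a:[2], b:[0], d:[1]  free=[FFF.............]
after append(b, 3) → a:[2], b:[0, 3, 4, 5], d:[1]  free=[FFFFFF..........]
after append(a, 3) → a:[2, 6, 7, 8], b:[0, 3, 4, 5], d:[1]  free=[FFFFFFFFF.......]
after append(b, 1) → a:[2, 6, 7, 8], b:[0, 3, 4, 5, 9], d:[1]  free=[FFFFFFFFFF......]
after append(d, 2) → a:[2, 6, 7, 8], b:[0, 3, 4, 5, 9], d:[1, 10, 11]  free=[FFFFFFFFFFFF....]
after create(c) → a:[2, 6, 7, 8], b:[0, 3, 4, 5, 9], c:[12], d:[1, 10, 11]  free=[FFFFFFFFFFFFF...]
after truncate(b, 2) → a:[2, 6, 7, 8], b:[0, 3], c:[12], d:[1, 10, 11]  free=[FFFF..FFF.FFF...]
after unlink(c) → a:[2, 6, 7, 8], b:[0, 3], d:[1, 10, 11]  free=[FFFF..FFF.FF....]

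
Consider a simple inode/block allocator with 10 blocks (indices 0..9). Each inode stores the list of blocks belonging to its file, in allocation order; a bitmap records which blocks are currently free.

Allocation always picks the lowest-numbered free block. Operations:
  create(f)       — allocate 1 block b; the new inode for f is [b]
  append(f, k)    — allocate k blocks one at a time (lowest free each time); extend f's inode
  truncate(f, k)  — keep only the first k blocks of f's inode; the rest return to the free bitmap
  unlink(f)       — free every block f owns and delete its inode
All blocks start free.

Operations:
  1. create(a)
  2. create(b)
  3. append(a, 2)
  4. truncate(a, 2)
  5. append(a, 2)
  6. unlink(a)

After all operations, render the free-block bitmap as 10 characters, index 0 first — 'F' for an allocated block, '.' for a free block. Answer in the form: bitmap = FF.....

bitmap = .F........

[1] create(a) — a=0 (map F.........)
[2] create(b) — a=0 b=1 (map FF........)
[3] append(a, 2) — a=0,2,3 b=1 (map FFFF......)
[4] truncate(a, 2) — a=0,2 b=1 (map FFF.......)
[5] append(a, 2) — a=0,2,3,4 b=1 (map FFFFF.....)
[6] unlink(a) — b=1 (map .F........)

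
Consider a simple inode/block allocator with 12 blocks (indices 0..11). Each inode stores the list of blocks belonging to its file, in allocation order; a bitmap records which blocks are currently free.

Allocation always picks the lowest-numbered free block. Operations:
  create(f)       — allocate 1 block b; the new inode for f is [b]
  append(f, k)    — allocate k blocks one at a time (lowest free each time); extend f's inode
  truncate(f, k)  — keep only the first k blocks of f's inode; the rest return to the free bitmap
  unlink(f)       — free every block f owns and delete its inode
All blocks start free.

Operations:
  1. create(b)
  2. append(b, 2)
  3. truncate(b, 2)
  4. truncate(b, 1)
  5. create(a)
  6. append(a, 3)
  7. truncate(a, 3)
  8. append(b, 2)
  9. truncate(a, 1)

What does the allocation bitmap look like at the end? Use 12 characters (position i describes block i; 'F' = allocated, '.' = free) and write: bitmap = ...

bitmap = FF..FF......

after create(b) → b:[0]  free=[F...........]
after append(b, 2) → b:[0, 1, 2]  free=[FFF.........]
after truncate(b, 2) → b:[0, 1]  free=[FF..........]
after truncate(b, 1) → b:[0]  free=[F...........]
after create(a) → a:[1], b:[0]  free=[FF..........]
after append(a, 3) → a:[1, 2, 3, 4], b:[0]  free=[FFFFF.......]
after truncate(a, 3) → a:[1, 2, 3], b:[0]  free=[FFFF........]
after append(b, 2) → a:[1, 2, 3], b:[0, 4, 5]  free=[FFFFFF......]
after truncate(a, 1) → a:[1], b:[0, 4, 5]  free=[FF..FF......]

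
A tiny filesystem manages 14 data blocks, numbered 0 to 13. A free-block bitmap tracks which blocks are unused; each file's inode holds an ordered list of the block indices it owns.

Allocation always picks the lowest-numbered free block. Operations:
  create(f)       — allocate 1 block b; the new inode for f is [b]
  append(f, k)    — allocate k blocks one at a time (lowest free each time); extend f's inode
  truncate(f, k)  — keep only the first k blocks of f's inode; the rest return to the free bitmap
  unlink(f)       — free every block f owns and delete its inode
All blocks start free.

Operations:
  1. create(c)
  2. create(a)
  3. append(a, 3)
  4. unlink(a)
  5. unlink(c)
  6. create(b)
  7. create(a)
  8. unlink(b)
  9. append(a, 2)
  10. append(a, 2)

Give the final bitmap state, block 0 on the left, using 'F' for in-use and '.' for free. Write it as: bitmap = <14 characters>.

after create(c) → c:[0]  free=[F.............]
after create(a) → a:[1], c:[0]  free=[FF............]
after append(a, 3) → a:[1, 2, 3, 4], c:[0]  free=[FFFFF.........]
after unlink(a) → c:[0]  free=[F.............]
after unlink(c) →   free=[..............]
after create(b) → b:[0]  free=[F.............]
after create(a) → a:[1], b:[0]  free=[FF............]
after unlink(b) → a:[1]  free=[.F............]
after append(a, 2) → a:[1, 0, 2]  free=[FFF...........]
after append(a, 2) → a:[1, 0, 2, 3, 4]  free=[FFFFF.........]

bitmap = FFFFF.........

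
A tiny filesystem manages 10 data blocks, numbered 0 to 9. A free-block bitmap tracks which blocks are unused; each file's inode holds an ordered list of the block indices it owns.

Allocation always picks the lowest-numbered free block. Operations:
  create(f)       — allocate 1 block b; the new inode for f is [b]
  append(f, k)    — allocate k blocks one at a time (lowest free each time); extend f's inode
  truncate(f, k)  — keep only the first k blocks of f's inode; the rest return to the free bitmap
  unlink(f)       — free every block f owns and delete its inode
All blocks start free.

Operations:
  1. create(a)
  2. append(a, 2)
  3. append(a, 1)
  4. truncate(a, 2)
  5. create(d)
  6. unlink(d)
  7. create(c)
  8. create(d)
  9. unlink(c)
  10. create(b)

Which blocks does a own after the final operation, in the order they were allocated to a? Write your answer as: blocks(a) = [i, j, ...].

create(a): bitmap=F......... | a=[0]
append(a, 2): bitmap=FFF....... | a=[0, 1, 2]
append(a, 1): bitmap=FFFF...... | a=[0, 1, 2, 3]
truncate(a, 2): bitmap=FF........ | a=[0, 1]
create(d): bitmap=FFF....... | a=[0, 1] d=[2]
unlink(d): bitmap=FF........ | a=[0, 1]
create(c): bitmap=FFF....... | a=[0, 1] c=[2]
create(d): bitmap=FFFF...... | a=[0, 1] c=[2] d=[3]
unlink(c): bitmap=FF.F...... | a=[0, 1] d=[3]
create(b): bitmap=FFFF...... | a=[0, 1] b=[2] d=[3]

blocks(a) = [0, 1]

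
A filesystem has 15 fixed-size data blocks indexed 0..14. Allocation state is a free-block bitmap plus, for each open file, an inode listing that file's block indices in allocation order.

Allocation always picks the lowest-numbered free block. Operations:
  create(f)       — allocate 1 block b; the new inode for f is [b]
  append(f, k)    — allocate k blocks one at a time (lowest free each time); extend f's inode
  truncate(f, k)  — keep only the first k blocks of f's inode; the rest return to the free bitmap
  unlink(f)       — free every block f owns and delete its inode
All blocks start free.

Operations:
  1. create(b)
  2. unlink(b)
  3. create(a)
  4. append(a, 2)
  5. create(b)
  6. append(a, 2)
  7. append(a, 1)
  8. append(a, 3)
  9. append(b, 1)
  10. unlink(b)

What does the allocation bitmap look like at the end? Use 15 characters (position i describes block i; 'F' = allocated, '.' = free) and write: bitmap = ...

bitmap = FFF.FFFFFF.....

  1. create(b)  ⇒  F..............  {b→[0]}
  2. unlink(b)  ⇒  ...............  {}
  3. create(a)  ⇒  F..............  {a→[0]}
  4. append(a, 2)  ⇒  FFF............  {a→[0, 1, 2]}
  5. create(b)  ⇒  FFFF...........  {a→[0, 1, 2]; b→[3]}
  6. append(a, 2)  ⇒  FFFFFF.........  {a→[0, 1, 2, 4, 5]; b→[3]}
  7. append(a, 1)  ⇒  FFFFFFF........  {a→[0, 1, 2, 4, 5, 6]; b→[3]}
  8. append(a, 3)  ⇒  FFFFFFFFFF.....  {a→[0, 1, 2, 4, 5, 6, 7, 8, 9]; b→[3]}
  9. append(b, 1)  ⇒  FFFFFFFFFFF....  {a→[0, 1, 2, 4, 5, 6, 7, 8, 9]; b→[3, 10]}
  10. unlink(b)  ⇒  FFF.FFFFFF.....  {a→[0, 1, 2, 4, 5, 6, 7, 8, 9]}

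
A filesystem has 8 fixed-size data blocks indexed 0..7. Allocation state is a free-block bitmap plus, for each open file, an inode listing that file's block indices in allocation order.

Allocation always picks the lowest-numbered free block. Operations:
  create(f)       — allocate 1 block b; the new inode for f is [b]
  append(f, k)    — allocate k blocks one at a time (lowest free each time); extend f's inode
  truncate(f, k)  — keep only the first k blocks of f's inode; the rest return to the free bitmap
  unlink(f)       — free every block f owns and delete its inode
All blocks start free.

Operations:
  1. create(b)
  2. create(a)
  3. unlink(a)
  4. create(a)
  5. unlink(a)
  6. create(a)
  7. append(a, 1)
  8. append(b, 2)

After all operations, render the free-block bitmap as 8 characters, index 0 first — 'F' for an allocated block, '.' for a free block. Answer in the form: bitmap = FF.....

after create(b) → b:[0]  free=[F.......]
after create(a) → a:[1], b:[0]  free=[FF......]
after unlink(a) → b:[0]  free=[F.......]
after create(a) → a:[1], b:[0]  free=[FF......]
after unlink(a) → b:[0]  free=[F.......]
after create(a) → a:[1], b:[0]  free=[FF......]
after append(a, 1) → a:[1, 2], b:[0]  free=[FFF.....]
after append(b, 2) → a:[1, 2], b:[0, 3, 4]  free=[FFFFF...]

bitmap = FFFFF...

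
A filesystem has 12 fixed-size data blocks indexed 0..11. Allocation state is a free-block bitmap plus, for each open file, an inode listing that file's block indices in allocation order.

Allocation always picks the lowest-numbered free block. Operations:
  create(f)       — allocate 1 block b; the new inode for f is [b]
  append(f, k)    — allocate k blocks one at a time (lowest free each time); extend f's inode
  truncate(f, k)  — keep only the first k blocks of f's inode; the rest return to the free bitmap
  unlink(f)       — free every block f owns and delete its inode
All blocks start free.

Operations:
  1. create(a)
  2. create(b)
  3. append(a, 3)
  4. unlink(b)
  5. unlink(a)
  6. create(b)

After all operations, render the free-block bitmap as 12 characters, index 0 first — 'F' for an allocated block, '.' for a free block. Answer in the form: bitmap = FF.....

bitmap = F...........

create(a): bitmap=F........... | a=[0]
create(b): bitmap=FF.......... | a=[0] b=[1]
append(a, 3): bitmap=FFFFF....... | a=[0, 2, 3, 4] b=[1]
unlink(b): bitmap=F.FFF....... | a=[0, 2, 3, 4]
unlink(a): bitmap=............ | 
create(b): bitmap=F........... | b=[0]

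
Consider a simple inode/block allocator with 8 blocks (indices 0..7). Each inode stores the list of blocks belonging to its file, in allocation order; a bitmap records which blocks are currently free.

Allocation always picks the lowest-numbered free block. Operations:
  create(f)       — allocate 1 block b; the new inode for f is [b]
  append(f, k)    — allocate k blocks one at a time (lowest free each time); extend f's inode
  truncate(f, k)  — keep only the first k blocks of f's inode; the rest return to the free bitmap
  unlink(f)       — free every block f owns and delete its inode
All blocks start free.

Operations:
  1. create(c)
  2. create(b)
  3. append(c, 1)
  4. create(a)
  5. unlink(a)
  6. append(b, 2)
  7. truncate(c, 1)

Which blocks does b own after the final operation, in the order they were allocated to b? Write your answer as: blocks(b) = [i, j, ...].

blocks(b) = [1, 3, 4]

after create(c) → c:[0]  free=[F.......]
after create(b) → b:[1], c:[0]  free=[FF......]
after append(c, 1) → b:[1], c:[0, 2]  free=[FFF.....]
after create(a) → a:[3], b:[1], c:[0, 2]  free=[FFFF....]
after unlink(a) → b:[1], c:[0, 2]  free=[FFF.....]
after append(b, 2) → b:[1, 3, 4], c:[0, 2]  free=[FFFFF...]
after truncate(c, 1) → b:[1, 3, 4], c:[0]  free=[FF.FF...]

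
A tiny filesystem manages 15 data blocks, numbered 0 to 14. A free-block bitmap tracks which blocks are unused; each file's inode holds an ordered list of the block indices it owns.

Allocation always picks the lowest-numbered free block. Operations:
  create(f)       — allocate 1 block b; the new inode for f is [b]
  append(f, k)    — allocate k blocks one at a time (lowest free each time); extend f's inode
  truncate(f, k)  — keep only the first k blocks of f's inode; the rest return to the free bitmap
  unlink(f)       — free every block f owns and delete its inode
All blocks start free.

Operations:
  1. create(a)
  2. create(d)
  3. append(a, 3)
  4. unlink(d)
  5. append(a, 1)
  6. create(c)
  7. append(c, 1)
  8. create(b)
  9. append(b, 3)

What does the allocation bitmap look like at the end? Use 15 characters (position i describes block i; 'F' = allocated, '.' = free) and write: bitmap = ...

create(a): bitmap=F.............. | a=[0]
create(d): bitmap=FF............. | a=[0] d=[1]
append(a, 3): bitmap=FFFFF.......... | a=[0, 2, 3, 4] d=[1]
unlink(d): bitmap=F.FFF.......... | a=[0, 2, 3, 4]
append(a, 1): bitmap=FFFFF.......... | a=[0, 2, 3, 4, 1]
create(c): bitmap=FFFFFF......... | a=[0, 2, 3, 4, 1] c=[5]
append(c, 1): bitmap=FFFFFFF........ | a=[0, 2, 3, 4, 1] c=[5, 6]
create(b): bitmap=FFFFFFFF....... | a=[0, 2, 3, 4, 1] b=[7] c=[5, 6]
append(b, 3): bitmap=FFFFFFFFFFF.... | a=[0, 2, 3, 4, 1] b=[7, 8, 9, 10] c=[5, 6]

bitmap = FFFFFFFFFFF....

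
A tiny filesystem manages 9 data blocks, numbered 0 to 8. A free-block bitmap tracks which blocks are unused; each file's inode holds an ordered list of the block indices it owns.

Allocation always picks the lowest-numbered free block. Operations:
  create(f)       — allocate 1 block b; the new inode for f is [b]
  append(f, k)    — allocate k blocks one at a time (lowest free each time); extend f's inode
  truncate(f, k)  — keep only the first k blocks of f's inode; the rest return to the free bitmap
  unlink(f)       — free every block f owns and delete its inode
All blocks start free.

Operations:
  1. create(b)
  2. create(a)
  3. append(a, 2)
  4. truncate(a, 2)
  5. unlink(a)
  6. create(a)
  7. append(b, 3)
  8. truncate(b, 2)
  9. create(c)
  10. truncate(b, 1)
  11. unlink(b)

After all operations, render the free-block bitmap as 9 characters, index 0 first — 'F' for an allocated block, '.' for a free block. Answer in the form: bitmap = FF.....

after create(b) → b:[0]  free=[F........]
after create(a) → a:[1], b:[0]  free=[FF.......]
after append(a, 2) → a:[1, 2, 3], b:[0]  free=[FFFF.....]
after truncate(a, 2) → a:[1, 2], b:[0]  free=[FFF......]
after unlink(a) → b:[0]  free=[F........]
after create(a) → a:[1], b:[0]  free=[FF.......]
after append(b, 3) → a:[1], b:[0, 2, 3, 4]  free=[FFFFF....]
after truncate(b, 2) → a:[1], b:[0, 2]  free=[FFF......]
after create(c) → a:[1], b:[0, 2], c:[3]  free=[FFFF.....]
after truncate(b, 1) → a:[1], b:[0], c:[3]  free=[FF.F.....]
after unlink(b) → a:[1], c:[3]  free=[.F.F.....]

bitmap = .F.F.....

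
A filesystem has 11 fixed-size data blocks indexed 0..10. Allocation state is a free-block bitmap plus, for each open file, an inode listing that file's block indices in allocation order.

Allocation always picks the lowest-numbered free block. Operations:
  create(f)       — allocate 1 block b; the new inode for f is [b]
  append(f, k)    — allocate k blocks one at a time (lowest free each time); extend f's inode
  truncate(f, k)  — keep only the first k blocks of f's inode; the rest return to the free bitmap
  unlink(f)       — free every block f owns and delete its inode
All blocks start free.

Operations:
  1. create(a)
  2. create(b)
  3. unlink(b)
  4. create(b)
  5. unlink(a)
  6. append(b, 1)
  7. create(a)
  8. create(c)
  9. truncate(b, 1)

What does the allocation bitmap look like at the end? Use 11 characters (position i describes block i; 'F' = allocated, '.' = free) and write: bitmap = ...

[1] create(a) — a=0 (map F..........)
[2] create(b) — a=0 b=1 (map FF.........)
[3] unlink(b) — a=0 (map F..........)
[4] create(b) — a=0 b=1 (map FF.........)
[5] unlink(a) — b=1 (map .F.........)
[6] append(b, 1) — b=1,0 (map FF.........)
[7] create(a) — a=2 b=1,0 (map FFF........)
[8] create(c) — a=2 b=1,0 c=3 (map FFFF.......)
[9] truncate(b, 1) — a=2 b=1 c=3 (map .FFF.......)

bitmap = .FFF.......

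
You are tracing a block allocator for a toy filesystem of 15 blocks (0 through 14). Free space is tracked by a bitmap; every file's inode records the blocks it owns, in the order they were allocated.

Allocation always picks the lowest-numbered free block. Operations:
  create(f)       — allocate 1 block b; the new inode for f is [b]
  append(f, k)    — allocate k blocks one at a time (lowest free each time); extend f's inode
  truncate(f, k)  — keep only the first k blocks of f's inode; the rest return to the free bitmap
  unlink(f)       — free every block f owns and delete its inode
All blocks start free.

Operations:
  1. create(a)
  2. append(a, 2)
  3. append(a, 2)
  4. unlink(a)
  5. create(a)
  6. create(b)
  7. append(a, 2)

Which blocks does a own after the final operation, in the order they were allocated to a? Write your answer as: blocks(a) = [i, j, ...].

create(a): bitmap=F.............. | a=[0]
append(a, 2): bitmap=FFF............ | a=[0, 1, 2]
append(a, 2): bitmap=FFFFF.......... | a=[0, 1, 2, 3, 4]
unlink(a): bitmap=............... | 
create(a): bitmap=F.............. | a=[0]
create(b): bitmap=FF............. | a=[0] b=[1]
append(a, 2): bitmap=FFFF........... | a=[0, 2, 3] b=[1]

blocks(a) = [0, 2, 3]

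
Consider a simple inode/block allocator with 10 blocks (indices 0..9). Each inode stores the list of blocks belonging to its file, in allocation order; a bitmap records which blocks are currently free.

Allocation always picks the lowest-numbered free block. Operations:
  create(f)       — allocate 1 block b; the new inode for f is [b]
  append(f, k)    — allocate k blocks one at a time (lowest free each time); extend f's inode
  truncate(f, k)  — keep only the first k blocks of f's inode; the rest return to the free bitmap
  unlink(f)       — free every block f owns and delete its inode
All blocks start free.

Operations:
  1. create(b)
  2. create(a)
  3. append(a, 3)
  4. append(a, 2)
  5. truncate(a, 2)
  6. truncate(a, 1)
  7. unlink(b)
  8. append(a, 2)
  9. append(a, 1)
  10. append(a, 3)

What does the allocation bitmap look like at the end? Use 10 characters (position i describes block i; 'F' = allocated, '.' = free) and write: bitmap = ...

after create(b) → b:[0]  free=[F.........]
after create(a) → a:[1], b:[0]  free=[FF........]
after append(a, 3) → a:[1, 2, 3, 4], b:[0]  free=[FFFFF.....]
after append(a, 2) → a:[1, 2, 3, 4, 5, 6], b:[0]  free=[FFFFFFF...]
after truncate(a, 2) → a:[1, 2], b:[0]  free=[FFF.......]
after truncate(a, 1) → a:[1], b:[0]  free=[FF........]
after unlink(b) → a:[1]  free=[.F........]
after append(a, 2) → a:[1, 0, 2]  free=[FFF.......]
after append(a, 1) → a:[1, 0, 2, 3]  free=[FFFF......]
after append(a, 3) → a:[1, 0, 2, 3, 4, 5, 6]  free=[FFFFFFF...]

bitmap = FFFFFFF...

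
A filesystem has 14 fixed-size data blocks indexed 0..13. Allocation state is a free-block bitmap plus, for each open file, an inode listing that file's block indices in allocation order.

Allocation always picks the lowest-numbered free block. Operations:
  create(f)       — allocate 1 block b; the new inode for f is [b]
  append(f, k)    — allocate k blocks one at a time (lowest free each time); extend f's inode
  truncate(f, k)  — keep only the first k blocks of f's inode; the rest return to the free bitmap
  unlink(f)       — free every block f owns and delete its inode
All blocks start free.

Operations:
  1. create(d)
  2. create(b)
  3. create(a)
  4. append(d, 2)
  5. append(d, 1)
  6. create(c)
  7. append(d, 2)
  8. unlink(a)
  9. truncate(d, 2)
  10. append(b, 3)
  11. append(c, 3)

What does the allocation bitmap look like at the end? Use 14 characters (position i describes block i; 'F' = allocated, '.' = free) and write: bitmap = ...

bitmap = FFFFFFFFFF....

create(d): bitmap=F............. | d=[0]
create(b): bitmap=FF............ | b=[1] d=[0]
create(a): bitmap=FFF........... | a=[2] b=[1] d=[0]
append(d, 2): bitmap=FFFFF......... | a=[2] b=[1] d=[0, 3, 4]
append(d, 1): bitmap=FFFFFF........ | a=[2] b=[1] d=[0, 3, 4, 5]
create(c): bitmap=FFFFFFF....... | a=[2] b=[1] c=[6] d=[0, 3, 4, 5]
append(d, 2): bitmap=FFFFFFFFF..... | a=[2] b=[1] c=[6] d=[0, 3, 4, 5, 7, 8]
unlink(a): bitmap=FF.FFFFFF..... | b=[1] c=[6] d=[0, 3, 4, 5, 7, 8]
truncate(d, 2): bitmap=FF.F..F....... | b=[1] c=[6] d=[0, 3]
append(b, 3): bitmap=FFFFFFF....... | b=[1, 2, 4, 5] c=[6] d=[0, 3]
append(c, 3): bitmap=FFFFFFFFFF.... | b=[1, 2, 4, 5] c=[6, 7, 8, 9] d=[0, 3]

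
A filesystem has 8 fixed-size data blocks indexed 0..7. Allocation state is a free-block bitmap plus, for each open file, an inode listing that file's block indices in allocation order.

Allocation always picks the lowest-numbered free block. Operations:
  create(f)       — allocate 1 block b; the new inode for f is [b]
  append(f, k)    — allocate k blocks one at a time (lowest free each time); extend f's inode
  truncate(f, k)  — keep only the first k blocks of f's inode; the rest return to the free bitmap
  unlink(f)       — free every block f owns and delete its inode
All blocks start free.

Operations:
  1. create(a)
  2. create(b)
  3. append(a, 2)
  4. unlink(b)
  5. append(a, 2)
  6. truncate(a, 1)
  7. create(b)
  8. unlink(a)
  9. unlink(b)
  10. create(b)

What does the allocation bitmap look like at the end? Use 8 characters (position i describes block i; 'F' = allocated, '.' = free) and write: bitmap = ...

bitmap = F.......

create(a): bitmap=F....... | a=[0]
create(b): bitmap=FF...... | a=[0] b=[1]
append(a, 2): bitmap=FFFF.... | a=[0, 2, 3] b=[1]
unlink(b): bitmap=F.FF.... | a=[0, 2, 3]
append(a, 2): bitmap=FFFFF... | a=[0, 2, 3, 1, 4]
truncate(a, 1): bitmap=F....... | a=[0]
create(b): bitmap=FF...... | a=[0] b=[1]
unlink(a): bitmap=.F...... | b=[1]
unlink(b): bitmap=........ | 
create(b): bitmap=F....... | b=[0]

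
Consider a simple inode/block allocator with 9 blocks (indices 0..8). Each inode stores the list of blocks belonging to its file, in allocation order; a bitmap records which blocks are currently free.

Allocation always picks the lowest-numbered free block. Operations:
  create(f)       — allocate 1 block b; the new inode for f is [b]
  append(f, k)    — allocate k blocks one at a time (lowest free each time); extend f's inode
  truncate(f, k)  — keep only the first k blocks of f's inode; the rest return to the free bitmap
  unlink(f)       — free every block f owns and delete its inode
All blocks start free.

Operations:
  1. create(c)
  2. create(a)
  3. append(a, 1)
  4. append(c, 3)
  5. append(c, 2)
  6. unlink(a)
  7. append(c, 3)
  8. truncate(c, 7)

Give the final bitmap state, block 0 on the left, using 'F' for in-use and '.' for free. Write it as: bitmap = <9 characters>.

after create(c) → c:[0]  free=[F........]
after create(a) → a:[1], c:[0]  free=[FF.......]
after append(a, 1) → a:[1, 2], c:[0]  free=[FFF......]
after append(c, 3) → a:[1, 2], c:[0, 3, 4, 5]  free=[FFFFFF...]
after append(c, 2) → a:[1, 2], c:[0, 3, 4, 5, 6, 7]  free=[FFFFFFFF.]
after unlink(a) → c:[0, 3, 4, 5, 6, 7]  free=[F..FFFFF.]
after append(c, 3) → c:[0, 3, 4, 5, 6, 7, 1, 2, 8]  free=[FFFFFFFFF]
after truncate(c, 7) → c:[0, 3, 4, 5, 6, 7, 1]  free=[FF.FFFFF.]

bitmap = FF.FFFFF.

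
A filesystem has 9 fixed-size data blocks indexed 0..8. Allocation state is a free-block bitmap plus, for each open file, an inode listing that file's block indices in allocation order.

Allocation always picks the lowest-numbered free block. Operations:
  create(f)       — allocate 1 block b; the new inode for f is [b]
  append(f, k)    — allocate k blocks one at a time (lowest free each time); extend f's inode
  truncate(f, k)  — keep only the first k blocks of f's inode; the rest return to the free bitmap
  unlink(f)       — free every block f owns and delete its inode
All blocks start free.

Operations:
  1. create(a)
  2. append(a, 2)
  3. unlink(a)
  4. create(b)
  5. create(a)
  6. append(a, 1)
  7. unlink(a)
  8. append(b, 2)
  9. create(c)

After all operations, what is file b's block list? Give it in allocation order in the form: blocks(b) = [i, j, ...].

blocks(b) = [0, 1, 2]

  1. create(a)  ⇒  F........  {a→[0]}
  2. append(a, 2)  ⇒  FFF......  {a→[0, 1, 2]}
  3. unlink(a)  ⇒  .........  {}
  4. create(b)  ⇒  F........  {b→[0]}
  5. create(a)  ⇒  FF.......  {a→[1]; b→[0]}
  6. append(a, 1)  ⇒  FFF......  {a→[1, 2]; b→[0]}
  7. unlink(a)  ⇒  F........  {b→[0]}
  8. append(b, 2)  ⇒  FFF......  {b→[0, 1, 2]}
  9. create(c)  ⇒  FFFF.....  {b→[0, 1, 2]; c→[3]}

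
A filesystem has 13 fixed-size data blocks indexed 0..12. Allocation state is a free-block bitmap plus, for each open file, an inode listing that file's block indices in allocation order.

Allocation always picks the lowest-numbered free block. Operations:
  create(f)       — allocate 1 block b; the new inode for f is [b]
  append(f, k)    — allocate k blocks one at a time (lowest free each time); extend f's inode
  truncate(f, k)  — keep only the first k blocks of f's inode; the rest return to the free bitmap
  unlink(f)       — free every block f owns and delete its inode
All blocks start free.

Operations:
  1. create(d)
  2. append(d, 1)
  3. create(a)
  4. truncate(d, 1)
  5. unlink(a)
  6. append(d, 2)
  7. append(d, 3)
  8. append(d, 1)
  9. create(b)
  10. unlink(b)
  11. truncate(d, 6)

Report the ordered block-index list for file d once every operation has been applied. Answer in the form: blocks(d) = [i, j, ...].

blocks(d) = [0, 1, 2, 3, 4, 5]

after create(d) → d:[0]  free=[F............]
after append(d, 1) → d:[0, 1]  free=[FF...........]
after create(a) → a:[2], d:[0, 1]  free=[FFF..........]
after truncate(d, 1) → a:[2], d:[0]  free=[F.F..........]
after unlink(a) → d:[0]  free=[F............]
after append(d, 2) → d:[0, 1, 2]  free=[FFF..........]
after append(d, 3) → d:[0, 1, 2, 3, 4, 5]  free=[FFFFFF.......]
after append(d, 1) → d:[0, 1, 2, 3, 4, 5, 6]  free=[FFFFFFF......]
after create(b) → b:[7], d:[0, 1, 2, 3, 4, 5, 6]  free=[FFFFFFFF.....]
after unlink(b) → d:[0, 1, 2, 3, 4, 5, 6]  free=[FFFFFFF......]
after truncate(d, 6) → d:[0, 1, 2, 3, 4, 5]  free=[FFFFFF.......]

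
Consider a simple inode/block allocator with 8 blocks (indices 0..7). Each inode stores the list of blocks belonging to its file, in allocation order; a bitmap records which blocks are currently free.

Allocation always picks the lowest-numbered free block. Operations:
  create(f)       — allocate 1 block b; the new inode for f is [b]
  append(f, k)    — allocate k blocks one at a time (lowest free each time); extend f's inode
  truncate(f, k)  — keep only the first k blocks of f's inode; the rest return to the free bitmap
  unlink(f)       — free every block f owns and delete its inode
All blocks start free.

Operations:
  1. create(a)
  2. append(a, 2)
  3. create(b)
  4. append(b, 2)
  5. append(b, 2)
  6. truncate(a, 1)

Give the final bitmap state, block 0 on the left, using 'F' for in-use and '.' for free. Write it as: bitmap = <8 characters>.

create(a): bitmap=F....... | a=[0]
append(a, 2): bitmap=FFF..... | a=[0, 1, 2]
create(b): bitmap=FFFF.... | a=[0, 1, 2] b=[3]
append(b, 2): bitmap=FFFFFF.. | a=[0, 1, 2] b=[3, 4, 5]
append(b, 2): bitmap=FFFFFFFF | a=[0, 1, 2] b=[3, 4, 5, 6, 7]
truncate(a, 1): bitmap=F..FFFFF | a=[0] b=[3, 4, 5, 6, 7]

bitmap = F..FFFFF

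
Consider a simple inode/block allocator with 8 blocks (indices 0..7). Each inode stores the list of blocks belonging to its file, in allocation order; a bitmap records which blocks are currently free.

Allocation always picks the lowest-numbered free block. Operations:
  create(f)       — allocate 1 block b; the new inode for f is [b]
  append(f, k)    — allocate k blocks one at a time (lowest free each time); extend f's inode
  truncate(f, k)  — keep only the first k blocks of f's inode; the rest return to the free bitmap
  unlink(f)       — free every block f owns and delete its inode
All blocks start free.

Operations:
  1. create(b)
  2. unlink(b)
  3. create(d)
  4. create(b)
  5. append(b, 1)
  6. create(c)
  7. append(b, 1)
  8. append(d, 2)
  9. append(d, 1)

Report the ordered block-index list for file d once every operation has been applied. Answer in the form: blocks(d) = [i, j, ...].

blocks(d) = [0, 5, 6, 7]

  1. create(b)  ⇒  F.......  {b→[0]}
  2. unlink(b)  ⇒  ........  {}
  3. create(d)  ⇒  F.......  {d→[0]}
  4. create(b)  ⇒  FF......  {b→[1]; d→[0]}
  5. append(b, 1)  ⇒  FFF.....  {b→[1, 2]; d→[0]}
  6. create(c)  ⇒  FFFF....  {b→[1, 2]; c→[3]; d→[0]}
  7. append(b, 1)  ⇒  FFFFF...  {b→[1, 2, 4]; c→[3]; d→[0]}
  8. append(d, 2)  ⇒  FFFFFFF.  {b→[1, 2, 4]; c→[3]; d→[0, 5, 6]}
  9. append(d, 1)  ⇒  FFFFFFFF  {b→[1, 2, 4]; c→[3]; d→[0, 5, 6, 7]}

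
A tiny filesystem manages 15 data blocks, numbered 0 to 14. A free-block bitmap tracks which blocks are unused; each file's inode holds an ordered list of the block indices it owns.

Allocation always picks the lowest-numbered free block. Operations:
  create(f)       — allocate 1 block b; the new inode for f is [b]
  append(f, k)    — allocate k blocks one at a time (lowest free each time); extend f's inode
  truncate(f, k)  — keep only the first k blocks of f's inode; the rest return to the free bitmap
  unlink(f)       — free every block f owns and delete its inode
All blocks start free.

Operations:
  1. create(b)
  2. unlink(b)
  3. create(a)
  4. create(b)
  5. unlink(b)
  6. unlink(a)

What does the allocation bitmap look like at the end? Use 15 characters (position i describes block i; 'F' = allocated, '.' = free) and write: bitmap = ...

bitmap = ...............

  1. create(b)  ⇒  F..............  {b→[0]}
  2. unlink(b)  ⇒  ...............  {}
  3. create(a)  ⇒  F..............  {a→[0]}
  4. create(b)  ⇒  FF.............  {a→[0]; b→[1]}
  5. unlink(b)  ⇒  F..............  {a→[0]}
  6. unlink(a)  ⇒  ...............  {}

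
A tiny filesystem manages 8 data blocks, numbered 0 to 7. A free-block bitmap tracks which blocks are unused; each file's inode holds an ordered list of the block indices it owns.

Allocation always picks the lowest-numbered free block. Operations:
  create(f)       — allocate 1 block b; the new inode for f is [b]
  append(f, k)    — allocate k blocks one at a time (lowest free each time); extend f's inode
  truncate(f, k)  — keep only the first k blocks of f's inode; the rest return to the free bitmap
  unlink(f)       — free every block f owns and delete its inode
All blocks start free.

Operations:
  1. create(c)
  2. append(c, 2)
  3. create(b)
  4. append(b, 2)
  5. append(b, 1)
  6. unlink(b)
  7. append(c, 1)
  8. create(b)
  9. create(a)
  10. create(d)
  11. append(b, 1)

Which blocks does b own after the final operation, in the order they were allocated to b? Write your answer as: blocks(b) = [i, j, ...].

blocks(b) = [4, 7]

  1. create(c)  ⇒  F.......  {c→[0]}
  2. append(c, 2)  ⇒  FFF.....  {c→[0, 1, 2]}
  3. create(b)  ⇒  FFFF....  {b→[3]; c→[0, 1, 2]}
  4. append(b, 2)  ⇒  FFFFFF..  {b→[3, 4, 5]; c→[0, 1, 2]}
  5. append(b, 1)  ⇒  FFFFFFF.  {b→[3, 4, 5, 6]; c→[0, 1, 2]}
  6. unlink(b)  ⇒  FFF.....  {c→[0, 1, 2]}
  7. append(c, 1)  ⇒  FFFF....  {c→[0, 1, 2, 3]}
  8. create(b)  ⇒  FFFFF...  {b→[4]; c→[0, 1, 2, 3]}
  9. create(a)  ⇒  FFFFFF..  {a→[5]; b→[4]; c→[0, 1, 2, 3]}
  10. create(d)  ⇒  FFFFFFF.  {a→[5]; b→[4]; c→[0, 1, 2, 3]; d→[6]}
  11. append(b, 1)  ⇒  FFFFFFFF  {a→[5]; b→[4, 7]; c→[0, 1, 2, 3]; d→[6]}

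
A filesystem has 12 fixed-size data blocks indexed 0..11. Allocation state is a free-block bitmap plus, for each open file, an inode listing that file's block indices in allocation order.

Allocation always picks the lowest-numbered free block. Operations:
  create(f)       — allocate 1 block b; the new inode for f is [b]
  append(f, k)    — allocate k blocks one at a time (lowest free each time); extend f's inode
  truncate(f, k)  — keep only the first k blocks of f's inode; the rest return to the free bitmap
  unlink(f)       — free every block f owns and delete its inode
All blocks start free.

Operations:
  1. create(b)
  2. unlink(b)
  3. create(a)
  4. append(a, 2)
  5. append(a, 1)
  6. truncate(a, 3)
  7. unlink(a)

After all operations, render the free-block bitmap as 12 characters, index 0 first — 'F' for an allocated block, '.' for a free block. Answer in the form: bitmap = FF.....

after create(b) → b:[0]  free=[F...........]
after unlink(b) →   free=[............]
after create(a) → a:[0]  free=[F...........]
after append(a, 2) → a:[0, 1, 2]  free=[FFF.........]
after append(a, 1) → a:[0, 1, 2, 3]  free=[FFFF........]
after truncate(a, 3) → a:[0, 1, 2]  free=[FFF.........]
after unlink(a) →   free=[............]

bitmap = ............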